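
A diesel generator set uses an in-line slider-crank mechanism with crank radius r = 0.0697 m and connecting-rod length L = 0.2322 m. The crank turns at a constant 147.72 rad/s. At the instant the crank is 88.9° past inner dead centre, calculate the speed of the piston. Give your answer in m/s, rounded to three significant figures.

10.4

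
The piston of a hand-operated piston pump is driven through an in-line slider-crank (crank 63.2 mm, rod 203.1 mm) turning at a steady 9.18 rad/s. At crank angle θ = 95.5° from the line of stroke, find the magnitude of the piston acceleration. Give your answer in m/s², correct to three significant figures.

ω = 9.18 rad/s
x(θ) = r cosθ + √(L² − r² sin²θ); with ω constant, a = ω²·d²x/dθ².
d²x/dθ² = −r cosθ − r²(cos2θ)/√u − r⁴ sin²2θ/(4u^{3/2}),  u = L² − r² sin²θ = 0.0372921 m².
Substituting r = 0.0632 m, L = 0.2031 m, θ = 95.5°: d²x/dθ² = +0.026341 m.
a = ω²·d²x/dθ² = (9.18)²·(+0.026341) = +2.2198 m/s²;  |a| = 2.2198 m/s².

2.22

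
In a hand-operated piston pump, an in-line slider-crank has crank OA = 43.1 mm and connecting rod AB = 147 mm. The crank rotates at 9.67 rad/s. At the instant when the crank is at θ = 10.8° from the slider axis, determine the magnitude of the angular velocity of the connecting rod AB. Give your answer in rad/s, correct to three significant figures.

ω = 9.67 rad/s
The rod makes angle φ with the slider axis where L sinφ = r sinθ; differentiating, L cosφ·φ̇ = r ω cosθ.
L cosφ = √(L² − r² sin²θ) = 0.14678 m.
|ω_rod| = r ω |cosθ| / √(L² − r² sin²θ) = 0.0431·9.67·0.98229/0.14678 = 2.7892 rad/s.

2.79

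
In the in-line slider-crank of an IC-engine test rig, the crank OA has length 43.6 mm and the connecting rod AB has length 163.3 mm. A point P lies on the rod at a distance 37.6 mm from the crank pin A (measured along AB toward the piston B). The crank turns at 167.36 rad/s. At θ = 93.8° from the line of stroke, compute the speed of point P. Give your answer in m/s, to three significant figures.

7.26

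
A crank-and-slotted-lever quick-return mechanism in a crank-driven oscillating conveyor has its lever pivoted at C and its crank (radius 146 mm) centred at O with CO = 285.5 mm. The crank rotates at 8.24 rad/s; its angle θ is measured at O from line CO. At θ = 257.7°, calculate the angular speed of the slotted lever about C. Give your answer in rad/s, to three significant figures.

1.20

ω = 8.24 rad/s
Crank pin A relative to C: A = (d + r cosθ, r sinθ); lever angle φ = atan2(r sinθ, d + r cosθ).
Differentiating tanφ: φ̇ = rω(d cosθ + r)/(d² + r² + 2dr cosθ).
d² + r² + 2dr cosθ = |CA|² = 0.0850668 m²;  d cosθ + r = +0.08518 m.
|ω_lever| = |0.146·8.24·+0.08518| / 0.0850668 = 1.2046 rad/s.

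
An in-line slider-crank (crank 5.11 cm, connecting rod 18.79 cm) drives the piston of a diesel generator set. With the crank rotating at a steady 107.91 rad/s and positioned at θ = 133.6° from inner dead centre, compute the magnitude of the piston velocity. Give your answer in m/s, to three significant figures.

3.23

ω = 107.9 rad/s
For an in-line slider-crank, x = r cosθ + √(L² − r² sin²θ), so v = −rω sinθ·[1 + r cosθ/√(L² − r² sin²θ)].
With r = 0.0511 m, L = 0.1879 m, θ = 133.6°: √(L² − r² sin²θ) = 0.18422 m.
v = −0.0511·107.9·0.72417·[1 + 0.0511·-0.68962/0.18422] = -3.2294 m/s.
|v| = 3.2294 m/s.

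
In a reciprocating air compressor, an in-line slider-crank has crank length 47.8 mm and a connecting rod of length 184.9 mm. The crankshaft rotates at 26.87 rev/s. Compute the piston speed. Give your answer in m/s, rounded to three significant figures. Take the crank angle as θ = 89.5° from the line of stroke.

8.09

ω = 2π·26.9 = 168.8 rad/s
For an in-line slider-crank, x = r cosθ + √(L² − r² sin²θ), so v = −rω sinθ·[1 + r cosθ/√(L² − r² sin²θ)].
With r = 0.0478 m, L = 0.1849 m, θ = 89.5°: √(L² − r² sin²θ) = 0.17862 m.
v = −0.0478·168.8·0.99996·[1 + 0.0478·0.00873/0.17862] = -8.0886 m/s.
|v| = 8.0886 m/s.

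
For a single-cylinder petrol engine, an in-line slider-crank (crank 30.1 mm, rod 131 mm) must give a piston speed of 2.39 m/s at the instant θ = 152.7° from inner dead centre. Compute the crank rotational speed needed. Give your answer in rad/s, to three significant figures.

218

For an in-line slider-crank, |v_piston| = rω|sinθ|·[1 + r cosθ/√(L² − r² sin²θ)].
With r = 0.0301 m, L = 0.131 m, θ = 152.7°: the bracketed kinematic factor |dx/dθ| = 0.010971 m.
ω = v/|dx/dθ| = 2.39/0.010971 = 217.85 rad/s.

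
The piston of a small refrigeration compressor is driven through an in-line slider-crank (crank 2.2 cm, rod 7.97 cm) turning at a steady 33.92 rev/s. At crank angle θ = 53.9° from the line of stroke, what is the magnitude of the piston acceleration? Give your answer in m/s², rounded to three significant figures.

507

ω = 2π·33.9 = 213.1 rad/s
x(θ) = r cosθ + √(L² − r² sin²θ); with ω constant, a = ω²·d²x/dθ².
d²x/dθ² = −r cosθ − r²(cos2θ)/√u − r⁴ sin²2θ/(4u^{3/2}),  u = L² − r² sin²θ = 0.00603611 m².
Substituting r = 0.022 m, L = 0.0797 m, θ = 53.9°: d²x/dθ² = -0.011171 m.
a = ω²·d²x/dθ² = (213.1)²·(-0.011171) = -507.42 m/s²;  |a| = 507.42 m/s².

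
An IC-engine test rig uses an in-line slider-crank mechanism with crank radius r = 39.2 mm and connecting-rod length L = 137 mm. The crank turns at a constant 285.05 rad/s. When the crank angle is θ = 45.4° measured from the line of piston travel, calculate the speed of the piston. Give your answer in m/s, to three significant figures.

ω = 285.1 rad/s
For an in-line slider-crank, x = r cosθ + √(L² − r² sin²θ), so v = −rω sinθ·[1 + r cosθ/√(L² − r² sin²θ)].
With r = 0.0392 m, L = 0.137 m, θ = 45.4°: √(L² − r² sin²θ) = 0.13413 m.
v = −0.0392·285.1·0.71203·[1 + 0.0392·0.70215/0.13413] = -9.5888 m/s.
|v| = 9.5888 m/s.

9.59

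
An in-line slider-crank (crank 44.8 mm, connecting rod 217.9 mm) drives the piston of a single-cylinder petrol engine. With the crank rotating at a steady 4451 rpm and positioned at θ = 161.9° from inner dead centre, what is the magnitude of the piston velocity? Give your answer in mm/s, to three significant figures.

ω = 2π·4451/60 = 466.1 rad/s
For an in-line slider-crank, x = r cosθ + √(L² − r² sin²θ), so v = −rω sinθ·[1 + r cosθ/√(L² − r² sin²θ)].
With r = 0.0448 m, L = 0.2179 m, θ = 161.9°: √(L² − r² sin²θ) = 0.21746 m.
v = −0.0448·466.1·0.31068·[1 + 0.0448·-0.95052/0.21746] = -5.217 m/s.
|v| = 5.217 m/s = 5217 mm/s.

5220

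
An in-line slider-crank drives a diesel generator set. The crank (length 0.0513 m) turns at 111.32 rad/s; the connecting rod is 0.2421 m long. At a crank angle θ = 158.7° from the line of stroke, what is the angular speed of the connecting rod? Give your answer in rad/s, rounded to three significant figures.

ω = 111.3 rad/s
The rod makes angle φ with the slider axis where L sinφ = r sinθ; differentiating, L cosφ·φ̇ = r ω cosθ.
L cosφ = √(L² − r² sin²θ) = 0.24138 m.
|ω_rod| = r ω |cosθ| / √(L² − r² sin²θ) = 0.0513·111.3·0.93169/0.24138 = 22.042 rad/s.

22.0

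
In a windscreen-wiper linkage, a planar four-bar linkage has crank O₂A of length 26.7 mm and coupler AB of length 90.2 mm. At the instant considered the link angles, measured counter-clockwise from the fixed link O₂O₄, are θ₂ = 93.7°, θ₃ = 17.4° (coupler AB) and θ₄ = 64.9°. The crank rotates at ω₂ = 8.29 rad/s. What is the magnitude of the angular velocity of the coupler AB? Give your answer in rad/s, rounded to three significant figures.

ω₂ = 8.29 rad/s
Differentiating the loop-closure r₂e^{iθ₂}+r₃e^{iθ₃}=r₁+r₄e^{iθ₄} gives r₂ω₂e^{iθ₂}+r₃ω₃e^{iθ₃}=r₄ω₄e^{iθ₄}.
Eliminating the other unknown: ω₃ = r₂ω₂ sin(θ₄−θ₂) / [r₃ sin(θ₃−θ₄)].
Numerator sine = -0.48175; denominator sine = -0.73728.
Result = 0.0267·8.29·(-0.48175) / (0.0902·(-0.73728)) = +1.6034 rad/s; magnitude 1.6034 rad/s.

1.60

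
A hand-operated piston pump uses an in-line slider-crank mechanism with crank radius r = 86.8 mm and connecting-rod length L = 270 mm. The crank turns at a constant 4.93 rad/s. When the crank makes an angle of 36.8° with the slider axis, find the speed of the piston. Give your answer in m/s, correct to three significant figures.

0.324

ω = 4.93 rad/s
For an in-line slider-crank, x = r cosθ + √(L² − r² sin²θ), so v = −rω sinθ·[1 + r cosθ/√(L² − r² sin²θ)].
With r = 0.0868 m, L = 0.27 m, θ = 36.8°: √(L² − r² sin²θ) = 0.26495 m.
v = −0.0868·4.93·0.59902·[1 + 0.0868·0.80073/0.26495] = -0.32358 m/s.
|v| = 0.32358 m/s.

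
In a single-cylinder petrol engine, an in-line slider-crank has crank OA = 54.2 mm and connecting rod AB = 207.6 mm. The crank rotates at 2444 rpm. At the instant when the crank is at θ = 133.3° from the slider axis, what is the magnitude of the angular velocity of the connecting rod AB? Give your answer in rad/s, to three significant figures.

46.7

ω = 255.9 rad/s (converted from 2444 rpm).
The rod makes angle φ with the slider axis where L sinφ = r sinθ; differentiating, L cosφ·φ̇ = r ω cosθ.
L cosφ = √(L² − r² sin²θ) = 0.20382 m.
|ω_rod| = r ω |cosθ| / √(L² − r² sin²θ) = 0.0542·255.9·0.68582/0.20382 = 46.676 rad/s.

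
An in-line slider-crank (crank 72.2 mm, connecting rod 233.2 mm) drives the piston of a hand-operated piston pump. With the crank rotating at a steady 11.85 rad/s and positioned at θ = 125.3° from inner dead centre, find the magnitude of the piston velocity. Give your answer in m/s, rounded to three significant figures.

ω = 11.85 rad/s
For an in-line slider-crank, x = r cosθ + √(L² − r² sin²θ), so v = −rω sinθ·[1 + r cosθ/√(L² − r² sin²θ)].
With r = 0.0722 m, L = 0.2332 m, θ = 125.3°: √(L² − r² sin²θ) = 0.22563 m.
v = −0.0722·11.85·0.81614·[1 + 0.0722·-0.57786/0.22563] = -0.56915 m/s.
|v| = 0.56915 m/s.

0.569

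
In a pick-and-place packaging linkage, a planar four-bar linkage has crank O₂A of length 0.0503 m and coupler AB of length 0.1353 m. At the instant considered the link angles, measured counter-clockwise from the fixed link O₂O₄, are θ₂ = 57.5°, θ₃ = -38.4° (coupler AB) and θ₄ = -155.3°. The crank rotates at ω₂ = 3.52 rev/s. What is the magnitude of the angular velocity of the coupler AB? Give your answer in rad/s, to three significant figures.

4.99

ω₂ = 22.12 rad/s (from 3.52 rev/s).
Differentiating the loop-closure r₂e^{iθ₂}+r₃e^{iθ₃}=r₁+r₄e^{iθ₄} gives r₂ω₂e^{iθ₂}+r₃ω₃e^{iθ₃}=r₄ω₄e^{iθ₄}.
Eliminating the other unknown: ω₃ = r₂ω₂ sin(θ₄−θ₂) / [r₃ sin(θ₃−θ₄)].
Numerator sine = +0.54171; denominator sine = +0.89180.
Result = 0.0503·22.12·(+0.54171) / (0.1353·(+0.89180)) = +4.9945 rad/s; magnitude 4.9945 rad/s.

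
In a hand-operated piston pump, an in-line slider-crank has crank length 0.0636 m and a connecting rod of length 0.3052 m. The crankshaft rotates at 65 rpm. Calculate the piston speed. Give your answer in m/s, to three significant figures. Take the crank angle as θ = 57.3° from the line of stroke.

ω = 2π·65/60 = 6.807 rad/s
For an in-line slider-crank, x = r cosθ + √(L² − r² sin²θ), so v = −rω sinθ·[1 + r cosθ/√(L² − r² sin²θ)].
With r = 0.0636 m, L = 0.3052 m, θ = 57.3°: √(L² − r² sin²θ) = 0.30047 m.
v = −0.0636·6.807·0.84151·[1 + 0.0636·0.54024/0.30047] = -0.40596 m/s.
|v| = 0.40596 m/s.

0.406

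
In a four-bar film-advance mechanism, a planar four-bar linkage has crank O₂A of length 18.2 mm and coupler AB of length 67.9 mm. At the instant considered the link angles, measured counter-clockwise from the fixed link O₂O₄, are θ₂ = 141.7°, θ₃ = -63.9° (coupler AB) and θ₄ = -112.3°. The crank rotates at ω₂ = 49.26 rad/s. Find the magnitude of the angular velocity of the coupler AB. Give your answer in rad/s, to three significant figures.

ω₂ = 49.26 rad/s
Differentiating the loop-closure r₂e^{iθ₂}+r₃e^{iθ₃}=r₁+r₄e^{iθ₄} gives r₂ω₂e^{iθ₂}+r₃ω₃e^{iθ₃}=r₄ω₄e^{iθ₄}.
Eliminating the other unknown: ω₃ = r₂ω₂ sin(θ₄−θ₂) / [r₃ sin(θ₃−θ₄)].
Numerator sine = +0.96126; denominator sine = +0.74780.
Result = 0.0182·49.26·(+0.96126) / (0.0679·(+0.74780)) = +16.973 rad/s; magnitude 16.973 rad/s.

17.0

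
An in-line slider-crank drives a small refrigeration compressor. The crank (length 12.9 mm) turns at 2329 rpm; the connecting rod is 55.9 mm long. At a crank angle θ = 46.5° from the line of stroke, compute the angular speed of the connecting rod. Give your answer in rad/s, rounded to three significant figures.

39.3

ω = 243.9 rad/s (converted from 2329 rpm).
The rod makes angle φ with the slider axis where L sinφ = r sinθ; differentiating, L cosφ·φ̇ = r ω cosθ.
L cosφ = √(L² − r² sin²θ) = 0.055111 m.
|ω_rod| = r ω |cosθ| / √(L² − r² sin²θ) = 0.0129·243.9·0.68835/0.055111 = 39.297 rad/s.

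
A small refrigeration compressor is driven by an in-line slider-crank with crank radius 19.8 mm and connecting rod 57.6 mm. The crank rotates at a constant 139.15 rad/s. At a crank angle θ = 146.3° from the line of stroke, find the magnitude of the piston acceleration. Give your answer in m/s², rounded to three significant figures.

264

ω = 139.2 rad/s
x(θ) = r cosθ + √(L² − r² sin²θ); with ω constant, a = ω²·d²x/dθ².
d²x/dθ² = −r cosθ − r²(cos2θ)/√u − r⁴ sin²2θ/(4u^{3/2}),  u = L² − r² sin²θ = 0.00319707 m².
Substituting r = 0.0198 m, L = 0.0576 m, θ = 146.3°: d²x/dθ² = +0.013627 m.
a = ω²·d²x/dθ² = (139.2)²·(+0.013627) = +263.86 m/s²;  |a| = 263.86 m/s².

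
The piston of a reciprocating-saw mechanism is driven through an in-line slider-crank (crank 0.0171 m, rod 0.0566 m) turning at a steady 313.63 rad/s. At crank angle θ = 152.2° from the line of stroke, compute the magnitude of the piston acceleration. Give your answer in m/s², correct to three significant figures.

ω = 313.6 rad/s
x(θ) = r cosθ + √(L² − r² sin²θ); with ω constant, a = ω²·d²x/dθ².
d²x/dθ² = −r cosθ − r²(cos2θ)/√u − r⁴ sin²2θ/(4u^{3/2}),  u = L² − r² sin²θ = 0.00313996 m².
Substituting r = 0.0171 m, L = 0.0566 m, θ = 152.2°: d²x/dθ² = +0.012095 m.
a = ω²·d²x/dθ² = (313.6)²·(+0.012095) = +1189.8 m/s²;  |a| = 1189.8 m/s².

1190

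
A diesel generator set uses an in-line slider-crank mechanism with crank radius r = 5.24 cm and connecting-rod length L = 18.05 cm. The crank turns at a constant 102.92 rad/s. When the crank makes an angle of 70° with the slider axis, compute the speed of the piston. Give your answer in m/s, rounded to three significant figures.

5.59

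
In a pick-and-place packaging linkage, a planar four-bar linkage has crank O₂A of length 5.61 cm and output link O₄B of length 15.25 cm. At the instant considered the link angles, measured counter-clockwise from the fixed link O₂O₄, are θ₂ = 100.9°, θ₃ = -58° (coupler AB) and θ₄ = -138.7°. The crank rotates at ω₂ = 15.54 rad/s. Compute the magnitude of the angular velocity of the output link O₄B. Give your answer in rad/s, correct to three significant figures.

2.09

ω₂ = 15.54 rad/s
Differentiating the loop-closure r₂e^{iθ₂}+r₃e^{iθ₃}=r₁+r₄e^{iθ₄} gives r₂ω₂e^{iθ₂}+r₃ω₃e^{iθ₃}=r₄ω₄e^{iθ₄}.
Eliminating the other unknown: ω₄ = r₂ω₂ sin(θ₂−θ₃) / [r₄ sin(θ₄−θ₃)].
Numerator sine = +0.36000; denominator sine = -0.98686.
Result = 0.0561·15.54·(+0.36000) / (0.1525·(-0.98686)) = -2.0854 rad/s; magnitude 2.0854 rad/s.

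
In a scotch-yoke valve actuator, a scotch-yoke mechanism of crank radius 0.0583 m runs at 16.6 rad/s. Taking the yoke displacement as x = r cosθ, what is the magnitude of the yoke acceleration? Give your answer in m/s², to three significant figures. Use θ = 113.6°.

6.43

ω = 16.6 rad/s
x = r cosθ ⇒ ẍ = −rω² cosθ (ω constant).
|a| = rω²|cosθ| = 0.0583·(16.6)²·|cos 113.6°| = 6.4317 m/s².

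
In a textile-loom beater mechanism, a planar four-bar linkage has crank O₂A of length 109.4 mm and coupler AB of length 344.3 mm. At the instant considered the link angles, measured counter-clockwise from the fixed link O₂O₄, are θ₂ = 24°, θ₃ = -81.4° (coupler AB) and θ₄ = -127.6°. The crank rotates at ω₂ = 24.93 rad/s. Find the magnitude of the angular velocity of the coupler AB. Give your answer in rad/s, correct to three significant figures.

5.22

ω₂ = 24.93 rad/s
Differentiating the loop-closure r₂e^{iθ₂}+r₃e^{iθ₃}=r₁+r₄e^{iθ₄} gives r₂ω₂e^{iθ₂}+r₃ω₃e^{iθ₃}=r₄ω₄e^{iθ₄}.
Eliminating the other unknown: ω₃ = r₂ω₂ sin(θ₄−θ₂) / [r₃ sin(θ₃−θ₄)].
Numerator sine = -0.47562; denominator sine = +0.72176.
Result = 0.1094·24.93·(-0.47562) / (0.3443·(+0.72176)) = -5.22 rad/s; magnitude 5.22 rad/s.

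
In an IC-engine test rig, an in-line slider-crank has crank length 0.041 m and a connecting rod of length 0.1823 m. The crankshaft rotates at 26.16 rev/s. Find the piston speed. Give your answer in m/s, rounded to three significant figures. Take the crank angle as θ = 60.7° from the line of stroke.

6.54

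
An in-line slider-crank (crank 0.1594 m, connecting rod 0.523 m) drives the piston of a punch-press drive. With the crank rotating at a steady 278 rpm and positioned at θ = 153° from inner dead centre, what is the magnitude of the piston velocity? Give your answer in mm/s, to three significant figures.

1530

ω = 2π·278/60 = 29.11 rad/s
For an in-line slider-crank, x = r cosθ + √(L² − r² sin²θ), so v = −rω sinθ·[1 + r cosθ/√(L² − r² sin²θ)].
With r = 0.1594 m, L = 0.523 m, θ = 153°: √(L² − r² sin²θ) = 0.51797 m.
v = −0.1594·29.11·0.45399·[1 + 0.1594·-0.89101/0.51797] = -1.5291 m/s.
|v| = 1.5291 m/s = 1529.1 mm/s.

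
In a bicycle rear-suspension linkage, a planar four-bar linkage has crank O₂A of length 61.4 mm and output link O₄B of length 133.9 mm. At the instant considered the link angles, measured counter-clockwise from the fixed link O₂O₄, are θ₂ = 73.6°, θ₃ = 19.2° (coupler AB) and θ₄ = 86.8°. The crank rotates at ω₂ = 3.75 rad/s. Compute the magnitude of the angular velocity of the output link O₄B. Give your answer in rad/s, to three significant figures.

ω₂ = 3.75 rad/s
Differentiating the loop-closure r₂e^{iθ₂}+r₃e^{iθ₃}=r₁+r₄e^{iθ₄} gives r₂ω₂e^{iθ₂}+r₃ω₃e^{iθ₃}=r₄ω₄e^{iθ₄}.
Eliminating the other unknown: ω₄ = r₂ω₂ sin(θ₂−θ₃) / [r₄ sin(θ₄−θ₃)].
Numerator sine = +0.81310; denominator sine = +0.92455.
Result = 0.0614·3.75·(+0.81310) / (0.1339·(+0.92455)) = +1.5123 rad/s; magnitude 1.5123 rad/s.

1.51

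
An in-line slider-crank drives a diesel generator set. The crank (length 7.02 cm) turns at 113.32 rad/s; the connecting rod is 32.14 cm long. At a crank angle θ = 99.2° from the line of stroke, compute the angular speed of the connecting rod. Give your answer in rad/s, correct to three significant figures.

ω = 113.3 rad/s
The rod makes angle φ with the slider axis where L sinφ = r sinθ; differentiating, L cosφ·φ̇ = r ω cosθ.
L cosφ = √(L² − r² sin²θ) = 0.31384 m.
|ω_rod| = r ω |cosθ| / √(L² − r² sin²θ) = 0.0702·113.3·0.15988/0.31384 = 4.0526 rad/s.

4.05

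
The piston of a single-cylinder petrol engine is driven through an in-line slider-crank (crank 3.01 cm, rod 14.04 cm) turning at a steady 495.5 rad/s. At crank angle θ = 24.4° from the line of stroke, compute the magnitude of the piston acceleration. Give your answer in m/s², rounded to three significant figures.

7790

ω = 495.5 rad/s
x(θ) = r cosθ + √(L² − r² sin²θ); with ω constant, a = ω²·d²x/dθ².
d²x/dθ² = −r cosθ − r²(cos2θ)/√u − r⁴ sin²2θ/(4u^{3/2}),  u = L² − r² sin²θ = 0.0195575 m².
Substituting r = 0.0301 m, L = 0.1404 m, θ = 24.4°: d²x/dθ² = -0.031721 m.
a = ω²·d²x/dθ² = (495.5)²·(-0.031721) = -7788.2 m/s²;  |a| = 7788.2 m/s².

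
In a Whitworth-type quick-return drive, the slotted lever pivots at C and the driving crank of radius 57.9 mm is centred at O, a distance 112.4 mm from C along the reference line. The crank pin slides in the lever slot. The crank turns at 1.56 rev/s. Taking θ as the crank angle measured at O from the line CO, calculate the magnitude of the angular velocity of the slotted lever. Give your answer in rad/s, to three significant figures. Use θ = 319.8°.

3.15

ω = 9.802 rad/s (from 1.56 rev/s).
Crank pin A relative to C: A = (d + r cosθ, r sinθ); lever angle φ = atan2(r sinθ, d + r cosθ).
Differentiating tanφ: φ̇ = rω(d cosθ + r)/(d² + r² + 2dr cosθ).
d² + r² + 2dr cosθ = |CA|² = 0.0259277 m²;  d cosθ + r = +0.14375 m.
|ω_lever| = |0.0579·9.802·+0.14375| / 0.0259277 = 3.1465 rad/s.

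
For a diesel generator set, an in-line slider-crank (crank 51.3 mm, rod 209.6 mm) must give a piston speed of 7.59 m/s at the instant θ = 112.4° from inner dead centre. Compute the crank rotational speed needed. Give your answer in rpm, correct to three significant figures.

1690

For an in-line slider-crank, |v_piston| = rω|sinθ|·[1 + r cosθ/√(L² − r² sin²θ)].
With r = 0.0513 m, L = 0.2096 m, θ = 112.4°: the bracketed kinematic factor |dx/dθ| = 0.042888 m.
ω = v/|dx/dθ| = 7.59/0.042888 = 176.97 rad/s.
N = 60ω/(2π) = 1690 rpm.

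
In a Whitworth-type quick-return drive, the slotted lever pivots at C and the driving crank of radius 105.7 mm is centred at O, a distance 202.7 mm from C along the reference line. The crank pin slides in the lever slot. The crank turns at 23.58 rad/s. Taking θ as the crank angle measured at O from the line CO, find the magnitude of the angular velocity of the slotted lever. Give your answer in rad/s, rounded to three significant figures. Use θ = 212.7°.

ω = 23.58 rad/s
Crank pin A relative to C: A = (d + r cosθ, r sinθ); lever angle φ = atan2(r sinθ, d + r cosθ).
Differentiating tanφ: φ̇ = rω(d cosθ + r)/(d² + r² + 2dr cosθ).
d² + r² + 2dr cosθ = |CA|² = 0.0162004 m²;  d cosθ + r = -0.064874 m.
|ω_lever| = |0.1057·23.58·-0.064874| / 0.0162004 = 9.9808 rad/s.

9.98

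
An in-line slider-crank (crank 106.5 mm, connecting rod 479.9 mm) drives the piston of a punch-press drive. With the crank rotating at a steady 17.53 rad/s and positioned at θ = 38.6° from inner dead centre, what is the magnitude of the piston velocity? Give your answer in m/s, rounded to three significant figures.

1.37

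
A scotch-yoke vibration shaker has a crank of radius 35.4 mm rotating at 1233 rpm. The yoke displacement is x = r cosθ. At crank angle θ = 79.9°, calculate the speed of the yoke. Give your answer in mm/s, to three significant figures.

4500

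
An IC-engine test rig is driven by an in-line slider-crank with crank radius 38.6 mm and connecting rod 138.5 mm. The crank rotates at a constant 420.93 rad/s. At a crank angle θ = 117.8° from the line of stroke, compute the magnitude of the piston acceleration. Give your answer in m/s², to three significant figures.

4270

ω = 420.9 rad/s
x(θ) = r cosθ + √(L² − r² sin²θ); with ω constant, a = ω²·d²x/dθ².
d²x/dθ² = −r cosθ − r²(cos2θ)/√u − r⁴ sin²2θ/(4u^{3/2}),  u = L² − r² sin²θ = 0.0180164 m².
Substituting r = 0.0386 m, L = 0.1385 m, θ = 117.8°: d²x/dθ² = +0.024118 m.
a = ω²·d²x/dθ² = (420.9)²·(+0.024118) = +4273.2 m/s²;  |a| = 4273.2 m/s².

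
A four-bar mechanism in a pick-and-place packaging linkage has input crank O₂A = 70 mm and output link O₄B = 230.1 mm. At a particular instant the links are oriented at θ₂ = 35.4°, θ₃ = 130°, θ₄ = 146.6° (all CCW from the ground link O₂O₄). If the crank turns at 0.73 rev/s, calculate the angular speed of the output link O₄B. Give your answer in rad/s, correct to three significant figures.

4.87

ω₂ = 4.587 rad/s (from 0.73 rev/s).
Differentiating the loop-closure r₂e^{iθ₂}+r₃e^{iθ₃}=r₁+r₄e^{iθ₄} gives r₂ω₂e^{iθ₂}+r₃ω₃e^{iθ₃}=r₄ω₄e^{iθ₄}.
Eliminating the other unknown: ω₄ = r₂ω₂ sin(θ₂−θ₃) / [r₄ sin(θ₄−θ₃)].
Numerator sine = -0.99678; denominator sine = +0.28569.
Result = 0.07·4.587·(-0.99678) / (0.2301·(+0.28569)) = -4.8684 rad/s; magnitude 4.8684 rad/s.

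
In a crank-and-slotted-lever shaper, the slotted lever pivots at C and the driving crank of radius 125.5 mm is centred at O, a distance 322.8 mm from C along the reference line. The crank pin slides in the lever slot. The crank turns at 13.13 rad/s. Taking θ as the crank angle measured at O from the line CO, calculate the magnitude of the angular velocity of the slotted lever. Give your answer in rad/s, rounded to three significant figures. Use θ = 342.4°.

3.62

ω = 13.13 rad/s
Crank pin A relative to C: A = (d + r cosθ, r sinθ); lever angle φ = atan2(r sinθ, d + r cosθ).
Differentiating tanφ: φ̇ = rω(d cosθ + r)/(d² + r² + 2dr cosθ).
d² + r² + 2dr cosθ = |CA|² = 0.19718 m²;  d cosθ + r = +0.43319 m.
|ω_lever| = |0.1255·13.13·+0.43319| / 0.19718 = 3.6201 rad/s.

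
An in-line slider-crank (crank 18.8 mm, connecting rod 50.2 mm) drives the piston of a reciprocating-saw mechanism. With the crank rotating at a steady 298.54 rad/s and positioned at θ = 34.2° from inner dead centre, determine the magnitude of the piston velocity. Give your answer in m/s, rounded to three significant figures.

ω = 298.5 rad/s
For an in-line slider-crank, x = r cosθ + √(L² − r² sin²θ), so v = −rω sinθ·[1 + r cosθ/√(L² − r² sin²θ)].
With r = 0.0188 m, L = 0.0502 m, θ = 34.2°: √(L² − r² sin²θ) = 0.049075 m.
v = −0.0188·298.5·0.56208·[1 + 0.0188·0.82708/0.049075] = -4.1543 m/s.
|v| = 4.1543 m/s.

4.15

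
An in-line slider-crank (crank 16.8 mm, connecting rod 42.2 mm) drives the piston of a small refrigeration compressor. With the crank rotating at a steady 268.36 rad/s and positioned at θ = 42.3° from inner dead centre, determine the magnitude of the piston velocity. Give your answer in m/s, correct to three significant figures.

ω = 268.4 rad/s
For an in-line slider-crank, x = r cosθ + √(L² − r² sin²θ), so v = −rω sinθ·[1 + r cosθ/√(L² − r² sin²θ)].
With r = 0.0168 m, L = 0.0422 m, θ = 42.3°: √(L² − r² sin²θ) = 0.040657 m.
v = −0.0168·268.4·0.67301·[1 + 0.0168·0.73963/0.040657] = -3.9616 m/s.
|v| = 3.9616 m/s.

3.96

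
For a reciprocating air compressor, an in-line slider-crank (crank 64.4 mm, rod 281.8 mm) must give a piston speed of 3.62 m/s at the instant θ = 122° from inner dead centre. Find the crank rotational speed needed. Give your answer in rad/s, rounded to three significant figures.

For an in-line slider-crank, |v_piston| = rω|sinθ|·[1 + r cosθ/√(L² − r² sin²θ)].
With r = 0.0644 m, L = 0.2818 m, θ = 122°: the bracketed kinematic factor |dx/dθ| = 0.047873 m.
ω = v/|dx/dθ| = 3.62/0.047873 = 75.617 rad/s.

75.6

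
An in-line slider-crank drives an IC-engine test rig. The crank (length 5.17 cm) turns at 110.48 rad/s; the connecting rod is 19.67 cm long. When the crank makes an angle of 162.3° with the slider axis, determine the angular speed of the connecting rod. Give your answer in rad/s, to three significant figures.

27.8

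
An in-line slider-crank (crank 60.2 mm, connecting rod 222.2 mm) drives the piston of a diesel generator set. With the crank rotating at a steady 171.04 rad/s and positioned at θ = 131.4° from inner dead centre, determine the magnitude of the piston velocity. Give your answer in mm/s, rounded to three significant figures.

ω = 171 rad/s
For an in-line slider-crank, x = r cosθ + √(L² − r² sin²θ), so v = −rω sinθ·[1 + r cosθ/√(L² − r² sin²θ)].
With r = 0.0602 m, L = 0.2222 m, θ = 131.4°: √(L² − r² sin²θ) = 0.21756 m.
v = −0.0602·171·0.75011·[1 + 0.0602·-0.66131/0.21756] = -6.3103 m/s.
|v| = 6.3103 m/s = 6310.3 mm/s.

6310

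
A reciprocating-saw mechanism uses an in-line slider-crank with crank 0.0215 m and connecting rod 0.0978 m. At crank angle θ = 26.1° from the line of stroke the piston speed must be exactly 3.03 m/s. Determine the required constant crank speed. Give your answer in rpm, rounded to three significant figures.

For an in-line slider-crank, |v_piston| = rω|sinθ|·[1 + r cosθ/√(L² − r² sin²θ)].
With r = 0.0215 m, L = 0.0978 m, θ = 26.1°: the bracketed kinematic factor |dx/dθ| = 0.011335 m.
ω = v/|dx/dθ| = 3.03/0.011335 = 267.32 rad/s.
N = 60ω/(2π) = 2552.7 rpm.

2550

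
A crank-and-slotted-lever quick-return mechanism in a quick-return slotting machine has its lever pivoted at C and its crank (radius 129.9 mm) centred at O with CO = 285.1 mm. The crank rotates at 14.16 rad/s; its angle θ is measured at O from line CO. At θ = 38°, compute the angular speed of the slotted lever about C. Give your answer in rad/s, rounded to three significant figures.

ω = 14.16 rad/s
Crank pin A relative to C: A = (d + r cosθ, r sinθ); lever angle φ = atan2(r sinθ, d + r cosθ).
Differentiating tanφ: φ̇ = rω(d cosθ + r)/(d² + r² + 2dr cosθ).
d² + r² + 2dr cosθ = |CA|² = 0.156523 m²;  d cosθ + r = +0.35456 m.
|ω_lever| = |0.1299·14.16·+0.35456| / 0.156523 = 4.1666 rad/s.

4.17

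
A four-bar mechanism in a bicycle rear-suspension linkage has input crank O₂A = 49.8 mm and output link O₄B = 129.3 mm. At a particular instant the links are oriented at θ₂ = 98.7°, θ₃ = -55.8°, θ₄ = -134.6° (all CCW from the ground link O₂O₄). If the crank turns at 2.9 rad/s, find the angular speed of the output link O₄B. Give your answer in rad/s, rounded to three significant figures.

0.490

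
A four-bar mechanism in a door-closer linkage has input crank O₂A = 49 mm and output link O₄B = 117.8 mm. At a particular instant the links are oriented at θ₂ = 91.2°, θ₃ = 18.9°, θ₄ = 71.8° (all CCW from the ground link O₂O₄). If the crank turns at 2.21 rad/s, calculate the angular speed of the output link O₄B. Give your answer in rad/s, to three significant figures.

ω₂ = 2.21 rad/s
Differentiating the loop-closure r₂e^{iθ₂}+r₃e^{iθ₃}=r₁+r₄e^{iθ₄} gives r₂ω₂e^{iθ₂}+r₃ω₃e^{iθ₃}=r₄ω₄e^{iθ₄}.
Eliminating the other unknown: ω₄ = r₂ω₂ sin(θ₂−θ₃) / [r₄ sin(θ₄−θ₃)].
Numerator sine = +0.95266; denominator sine = +0.79758.
Result = 0.049·2.21·(+0.95266) / (0.1178·(+0.79758)) = +1.098 rad/s; magnitude 1.098 rad/s.

1.10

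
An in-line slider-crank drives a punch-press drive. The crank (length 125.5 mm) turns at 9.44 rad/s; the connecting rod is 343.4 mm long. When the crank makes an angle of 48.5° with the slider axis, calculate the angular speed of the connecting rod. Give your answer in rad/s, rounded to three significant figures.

ω = 9.44 rad/s
The rod makes angle φ with the slider axis where L sinφ = r sinθ; differentiating, L cosφ·φ̇ = r ω cosθ.
L cosφ = √(L² − r² sin²θ) = 0.33029 m.
|ω_rod| = r ω |cosθ| / √(L² − r² sin²θ) = 0.1255·9.44·0.66262/0.33029 = 2.3768 rad/s.

2.38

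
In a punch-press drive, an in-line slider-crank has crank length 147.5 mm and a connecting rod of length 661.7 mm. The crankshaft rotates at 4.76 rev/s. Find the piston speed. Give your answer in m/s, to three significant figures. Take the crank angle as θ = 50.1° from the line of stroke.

ω = 2π·4.76 = 29.91 rad/s
For an in-line slider-crank, x = r cosθ + √(L² − r² sin²θ), so v = −rω sinθ·[1 + r cosθ/√(L² − r² sin²θ)].
With r = 0.1475 m, L = 0.6617 m, θ = 50.1°: √(L² − r² sin²θ) = 0.65195 m.
v = −0.1475·29.91·0.76717·[1 + 0.1475·0.64145/0.65195] = -3.8754 m/s.
|v| = 3.8754 m/s.

3.88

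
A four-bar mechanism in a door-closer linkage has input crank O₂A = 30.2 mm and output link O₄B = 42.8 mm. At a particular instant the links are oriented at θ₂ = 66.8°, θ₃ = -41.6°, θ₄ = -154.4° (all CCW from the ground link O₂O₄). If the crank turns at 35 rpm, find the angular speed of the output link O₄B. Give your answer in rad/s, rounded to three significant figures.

2.66

ω₂ = 3.665 rad/s (from 35 rpm).
Differentiating the loop-closure r₂e^{iθ₂}+r₃e^{iθ₃}=r₁+r₄e^{iθ₄} gives r₂ω₂e^{iθ₂}+r₃ω₃e^{iθ₃}=r₄ω₄e^{iθ₄}.
Eliminating the other unknown: ω₄ = r₂ω₂ sin(θ₂−θ₃) / [r₄ sin(θ₄−θ₃)].
Numerator sine = +0.94888; denominator sine = -0.92186.
Result = 0.0302·3.665·(+0.94888) / (0.0428·(-0.92186)) = -2.662 rad/s; magnitude 2.662 rad/s.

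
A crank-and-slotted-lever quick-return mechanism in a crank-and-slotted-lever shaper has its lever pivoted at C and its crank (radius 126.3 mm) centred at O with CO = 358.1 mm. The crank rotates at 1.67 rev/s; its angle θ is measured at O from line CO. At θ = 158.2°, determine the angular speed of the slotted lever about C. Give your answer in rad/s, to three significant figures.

4.54

ω = 10.49 rad/s (from 1.67 rev/s).
Crank pin A relative to C: A = (d + r cosθ, r sinθ); lever angle φ = atan2(r sinθ, d + r cosθ).
Differentiating tanφ: φ̇ = rω(d cosθ + r)/(d² + r² + 2dr cosθ).
d² + r² + 2dr cosθ = |CA|² = 0.0602001 m²;  d cosθ + r = -0.20619 m.
|ω_lever| = |0.1263·10.49·-0.20619| / 0.0602001 = 4.5391 rad/s.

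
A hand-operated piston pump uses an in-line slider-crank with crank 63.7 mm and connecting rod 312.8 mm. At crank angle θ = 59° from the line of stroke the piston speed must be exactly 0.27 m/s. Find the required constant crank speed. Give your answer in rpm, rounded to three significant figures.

For an in-line slider-crank, |v_piston| = rω|sinθ|·[1 + r cosθ/√(L² − r² sin²θ)].
With r = 0.0637 m, L = 0.3128 m, θ = 59°: the bracketed kinematic factor |dx/dθ| = 0.060418 m.
ω = v/|dx/dθ| = 0.27/0.060418 = 4.4689 rad/s.
N = 60ω/(2π) = 42.675 rpm.

42.7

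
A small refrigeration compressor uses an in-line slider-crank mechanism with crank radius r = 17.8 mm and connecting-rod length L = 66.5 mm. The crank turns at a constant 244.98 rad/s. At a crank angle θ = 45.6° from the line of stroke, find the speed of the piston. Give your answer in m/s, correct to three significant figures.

3.71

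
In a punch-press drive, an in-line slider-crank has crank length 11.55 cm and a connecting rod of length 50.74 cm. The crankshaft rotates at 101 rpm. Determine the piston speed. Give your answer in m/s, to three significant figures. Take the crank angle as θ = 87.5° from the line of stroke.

ω = 2π·101/60 = 10.58 rad/s
For an in-line slider-crank, x = r cosθ + √(L² − r² sin²θ), so v = −rω sinθ·[1 + r cosθ/√(L² − r² sin²θ)].
With r = 0.1155 m, L = 0.5074 m, θ = 87.5°: √(L² − r² sin²θ) = 0.49411 m.
v = −0.1155·10.58·0.99905·[1 + 0.1155·0.04362/0.49411] = -1.2329 m/s.
|v| = 1.2329 m/s.

1.23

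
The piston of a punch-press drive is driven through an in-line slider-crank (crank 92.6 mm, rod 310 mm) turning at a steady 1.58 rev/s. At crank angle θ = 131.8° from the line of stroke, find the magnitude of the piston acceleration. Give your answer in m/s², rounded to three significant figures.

ω = 2π·1.58 = 9.927 rad/s
x(θ) = r cosθ + √(L² − r² sin²θ); with ω constant, a = ω²·d²x/dθ².
d²x/dθ² = −r cosθ − r²(cos2θ)/√u − r⁴ sin²2θ/(4u^{3/2}),  u = L² − r² sin²θ = 0.0913347 m².
Substituting r = 0.0926 m, L = 0.31 m, θ = 131.8°: d²x/dθ² = +0.064226 m.
a = ω²·d²x/dθ² = (9.927)²·(+0.064226) = +6.3297 m/s²;  |a| = 6.3297 m/s².

6.33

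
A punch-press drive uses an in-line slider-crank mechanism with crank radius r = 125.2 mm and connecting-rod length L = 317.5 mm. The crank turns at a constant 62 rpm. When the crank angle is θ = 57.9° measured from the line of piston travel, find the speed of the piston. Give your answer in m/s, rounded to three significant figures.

0.842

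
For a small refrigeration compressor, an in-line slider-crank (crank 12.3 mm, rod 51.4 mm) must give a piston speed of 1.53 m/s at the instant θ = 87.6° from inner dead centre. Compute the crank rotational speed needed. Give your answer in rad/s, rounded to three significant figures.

For an in-line slider-crank, |v_piston| = rω|sinθ|·[1 + r cosθ/√(L² − r² sin²θ)].
With r = 0.0123 m, L = 0.0514 m, θ = 87.6°: the bracketed kinematic factor |dx/dθ| = 0.012416 m.
ω = v/|dx/dθ| = 1.53/0.012416 = 123.23 rad/s.

123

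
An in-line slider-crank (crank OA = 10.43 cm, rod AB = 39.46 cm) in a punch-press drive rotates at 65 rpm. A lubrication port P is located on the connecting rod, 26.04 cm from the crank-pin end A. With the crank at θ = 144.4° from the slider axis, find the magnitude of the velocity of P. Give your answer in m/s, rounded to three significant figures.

0.405

ω = 6.807 rad/s.  Crank-pin speed |V_A| = rω = 0.70995 m/s, perpendicular to OA.
Rod angle: sinφ = −(r/L) sinθ ⇒ φ = -8.851°; ω_rod = −rω cosθ/√(L²−r²sin²θ) = +1.4805 rad/s.
V_P = V_A + ω_rod × AP, with AP = 0.2604 m along the rod.
Components: V_Px = −rω sinθ − a·ω_rod·sinφ = -0.35396 m/s;  V_Py = rω cosθ + a·ω_rod·cosφ = -0.19632 m/s.
|V_P| = √(V_Px² + V_Py²) = 0.40476 m/s.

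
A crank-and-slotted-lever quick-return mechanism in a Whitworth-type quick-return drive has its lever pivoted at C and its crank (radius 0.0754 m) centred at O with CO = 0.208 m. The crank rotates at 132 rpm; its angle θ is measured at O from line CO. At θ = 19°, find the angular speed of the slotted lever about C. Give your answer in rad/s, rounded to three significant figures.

ω = 13.82 rad/s (from 132 rpm).
Crank pin A relative to C: A = (d + r cosθ, r sinθ); lever angle φ = atan2(r sinθ, d + r cosθ).
Differentiating tanφ: φ̇ = rω(d cosθ + r)/(d² + r² + 2dr cosθ).
d² + r² + 2dr cosθ = |CA|² = 0.0786067 m²;  d cosθ + r = +0.27207 m.
|ω_lever| = |0.0754·13.82·+0.27207| / 0.0786067 = 3.6074 rad/s.

3.61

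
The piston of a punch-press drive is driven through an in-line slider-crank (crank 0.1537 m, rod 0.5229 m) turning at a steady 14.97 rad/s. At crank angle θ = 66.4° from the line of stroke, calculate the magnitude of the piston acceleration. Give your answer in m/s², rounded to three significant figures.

6.78

ω = 14.97 rad/s
x(θ) = r cosθ + √(L² − r² sin²θ); with ω constant, a = ω²·d²x/dθ².
d²x/dθ² = −r cosθ − r²(cos2θ)/√u − r⁴ sin²2θ/(4u^{3/2}),  u = L² − r² sin²θ = 0.253587 m².
Substituting r = 0.1537 m, L = 0.5229 m, θ = 66.4°: d²x/dθ² = -0.030248 m.
a = ω²·d²x/dθ² = (14.97)²·(-0.030248) = -6.7786 m/s²;  |a| = 6.7786 m/s².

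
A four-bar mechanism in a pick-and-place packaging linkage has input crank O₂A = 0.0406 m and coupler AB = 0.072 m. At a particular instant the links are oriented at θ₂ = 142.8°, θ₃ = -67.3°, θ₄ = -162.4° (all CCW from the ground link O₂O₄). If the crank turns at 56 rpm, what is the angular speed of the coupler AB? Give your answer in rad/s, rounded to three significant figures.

2.71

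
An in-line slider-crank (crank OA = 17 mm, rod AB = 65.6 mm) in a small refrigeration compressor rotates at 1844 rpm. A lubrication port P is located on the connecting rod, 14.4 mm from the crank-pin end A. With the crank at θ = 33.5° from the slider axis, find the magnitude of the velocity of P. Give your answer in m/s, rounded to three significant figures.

2.86

ω = 193.1 rad/s.  Crank-pin speed |V_A| = rω = 3.2828 m/s, perpendicular to OA.
Rod angle: sinφ = −(r/L) sinθ ⇒ φ = -8.223°; ω_rod = −rω cosθ/√(L²−r²sin²θ) = -42.163 rad/s.
V_P = V_A + ω_rod × AP, with AP = 0.0144 m along the rod.
Components: V_Px = −rω sinθ − a·ω_rod·sinφ = -1.8987 m/s;  V_Py = rω cosθ + a·ω_rod·cosφ = +2.1365 m/s.
|V_P| = √(V_Px² + V_Py²) = 2.8583 m/s.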